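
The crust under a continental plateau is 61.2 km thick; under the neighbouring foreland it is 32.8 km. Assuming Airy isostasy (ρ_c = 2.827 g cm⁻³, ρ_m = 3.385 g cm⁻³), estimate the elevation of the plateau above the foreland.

Excess crust Δ = 61.2 km − 32.8 km = 28.4 km, split between elevation h and root r with h + r = Δ.
Airy balance ρ_c h = (ρ_m − ρ_c) r gives r = h ρ_c/(ρ_m − ρ_c), so h (1 + ρ_c/(ρ_m − ρ_c)) = Δ, i.e. h = Δ (ρ_m − ρ_c)/ρ_m.
h = 28.4 km × 0.558/3.385 = 4.68 km.

4.68 km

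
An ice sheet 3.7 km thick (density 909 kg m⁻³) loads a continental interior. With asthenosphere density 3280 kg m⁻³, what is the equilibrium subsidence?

1.03 km

Equating mass per unit area of the two columns: the ice load ρ_ice t is balanced by mantle displaced below, ρ_m s.
s = t ρ_ice / ρ_m = 3.7 km × 909/3280 = 1.03 km.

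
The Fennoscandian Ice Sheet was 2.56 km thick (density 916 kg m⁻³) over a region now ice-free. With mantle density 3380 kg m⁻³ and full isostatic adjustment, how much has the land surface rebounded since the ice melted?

0.694 km

Removing the load lets mantle flow back in; uplift u satisfies ρ_ice t = ρ_m u.
u = t ρ_ice/ρ_m = 2.56 km × 916/3380 = 0.694 km.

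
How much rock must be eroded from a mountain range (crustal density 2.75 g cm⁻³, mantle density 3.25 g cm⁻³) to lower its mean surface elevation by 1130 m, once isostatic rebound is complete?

Net drop Δ = e − u = e − e ρ_c/ρ_m = e (ρ_m − ρ_c)/ρ_m.
e = Δ ρ_m/(ρ_m − ρ_c) = 1130 m × 3.25/0.5 = 7340 m.

7340 m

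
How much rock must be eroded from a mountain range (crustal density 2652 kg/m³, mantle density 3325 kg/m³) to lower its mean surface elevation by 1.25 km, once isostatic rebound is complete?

Net drop Δ = e − u = e − e ρ_c/ρ_m = e (ρ_m − ρ_c)/ρ_m.
e = Δ ρ_m/(ρ_m − ρ_c) = 1.25 km × 3325/673 = 6.18 km.

6.18 km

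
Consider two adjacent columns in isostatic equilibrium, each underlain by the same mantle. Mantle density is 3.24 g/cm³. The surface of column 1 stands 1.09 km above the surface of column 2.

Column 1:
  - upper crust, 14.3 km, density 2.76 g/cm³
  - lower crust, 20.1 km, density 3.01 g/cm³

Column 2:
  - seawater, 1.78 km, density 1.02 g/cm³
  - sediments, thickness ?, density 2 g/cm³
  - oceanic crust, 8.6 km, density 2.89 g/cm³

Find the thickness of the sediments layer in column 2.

0.801 km

Take the compensation level at the base of the deeper column (depth z_c below the surface of column 1) and equate Σ ρ_i t_i down to z_c; mantle fills any gap and the z_c terms cancel.
Column 1: 14.3×2.76 + 20.1×3.01 + (z_c − 34.4)×3.24
Column 2: 1.09×0 + 1.78×1.02 + x×2 + 8.6×2.89 + (z_c − 1.09 − 10.38 − x)×3.24
The z_c×3.24 term appears on both sides and cancels. Collect the known terms of each column as K = Σ(ρt)_known − 3.24 × (depth of known layers): K_1 = 99.969 − 3.24×34.4 = −11.487; K_2 = 26.6696 − 3.24×(1.09 + 10.38) = −10.4932.
Balance: K_1 = K_2 − x×(3.24 − 2), so x = (K_2 − K_1)/(3.24 − 2) = 0.9938/1.24 = 0.801 km.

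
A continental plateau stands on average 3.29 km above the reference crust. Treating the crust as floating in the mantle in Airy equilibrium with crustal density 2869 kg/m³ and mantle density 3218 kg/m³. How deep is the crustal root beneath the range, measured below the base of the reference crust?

27 km

Isostatic balance requires: the weight of the topography is balanced by the buoyancy of the root, ρ_c h = (ρ_m − ρ_c) r.
r = h · ρ_c / (ρ_m − ρ_c) = 3.29 km × 2869 / (3218 − 2869) = 27 km.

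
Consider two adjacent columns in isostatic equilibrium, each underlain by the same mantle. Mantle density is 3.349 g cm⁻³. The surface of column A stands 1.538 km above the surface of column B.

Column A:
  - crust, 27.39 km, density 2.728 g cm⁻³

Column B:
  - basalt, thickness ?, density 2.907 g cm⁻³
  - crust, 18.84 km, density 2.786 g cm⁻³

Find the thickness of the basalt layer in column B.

2.83 km

Take the compensation level at the base of the deeper column (depth z_c below the surface of column A) and equate Σ ρ_i t_i down to z_c; mantle fills any gap and the z_c terms cancel.
Column A: 27.39×2.728 + (z_c − 27.39)×3.349
Column B: 1.538×0 + x×2.907 + 18.84×2.786 + (z_c − 1.538 − 18.84 − x)×3.349
The z_c×3.349 term appears on both sides and cancels. Collect the known terms of each column as K = Σ(ρt)_known − 3.349 × (depth of known layers): K_A = 74.71992 − 3.349×27.39 = −17.00919; K_B = 52.48824 − 3.349×(1.538 + 18.84) = −15.757682.
Balance: K_A = K_B − x×(3.349 − 2.907), so x = (K_B − K_A)/(3.349 − 2.907) = 1.25151/0.442 = 2.83 km.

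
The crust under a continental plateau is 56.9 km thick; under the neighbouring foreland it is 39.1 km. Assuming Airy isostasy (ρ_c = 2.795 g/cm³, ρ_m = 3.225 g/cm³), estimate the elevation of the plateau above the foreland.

Excess crust Δ = 56.9 km − 39.1 km = 17.8 km, split between elevation h and root r with h + r = Δ.
Airy balance ρ_c h = (ρ_m − ρ_c) r gives r = h ρ_c/(ρ_m − ρ_c), so h (1 + ρ_c/(ρ_m − ρ_c)) = Δ, i.e. h = Δ (ρ_m − ρ_c)/ρ_m.
h = 17.8 km × 0.43/3.225 = 2.37 km.

2.37 km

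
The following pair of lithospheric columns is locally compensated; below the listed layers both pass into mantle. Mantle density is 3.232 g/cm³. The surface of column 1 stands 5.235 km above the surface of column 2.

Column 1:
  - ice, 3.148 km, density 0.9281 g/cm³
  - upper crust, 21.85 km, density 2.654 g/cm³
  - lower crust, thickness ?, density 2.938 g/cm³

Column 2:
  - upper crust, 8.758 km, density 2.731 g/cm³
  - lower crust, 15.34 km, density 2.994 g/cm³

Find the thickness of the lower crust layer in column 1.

17.3 km

Take the compensation level at the base of the deeper column (depth z_c below the surface of column 1) and equate Σ ρ_i t_i down to z_c; mantle fills any gap and the z_c terms cancel.
Column 1: 3.148×0.9281 + 21.85×2.654 + x×2.938 + (z_c − 24.998 − x)×3.232
Column 2: 5.235×0 + 8.758×2.731 + 15.34×2.994 + (z_c − 5.235 − 24.098)×3.232
The z_c×3.232 term appears on both sides and cancels. Collect the known terms of each column as K = Σ(ρt)_known − 3.232 × (depth of known layers): K_1 = 60.9115588 − 3.232×24.998 = −19.8819772; K_2 = 69.846058 − 3.232×(5.235 + 24.098) = −24.958198.
Balance: K_1 − x×(3.232 − 2.938) = K_2, so x = (K_1 − K_2)/(3.232 − 2.938) = 5.07622/0.294 = 17.3 km.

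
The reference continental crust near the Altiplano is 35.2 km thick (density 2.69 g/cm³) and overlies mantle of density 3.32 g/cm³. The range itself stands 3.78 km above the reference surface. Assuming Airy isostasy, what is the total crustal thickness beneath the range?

55.1 km

Root depth r = h ρ_c / (ρ_m − ρ_c) = 3.78 km × 2.69 / 0.63 = 16.14 km.
Total thickness = T + h + r = 35.2 km + 3.78 km + 16.14 km = 55.1 km.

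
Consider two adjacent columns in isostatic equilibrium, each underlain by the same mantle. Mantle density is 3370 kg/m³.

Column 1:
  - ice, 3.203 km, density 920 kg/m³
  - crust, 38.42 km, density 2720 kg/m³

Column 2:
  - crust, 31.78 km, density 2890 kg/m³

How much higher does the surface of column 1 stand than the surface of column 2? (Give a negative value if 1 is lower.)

For any compensation level in the mantle, the mantle terms cancel and isostasy reduces to e = (Σt_1 − Σt_2) − (Σ(ρt)_1 − Σ(ρt)_2) / ρ_m.
Σt_1 = 41.623 km; Σt_2 = 31.78 km; Σ(ρt)_1 = 107449.16; Σ(ρt)_2 = 91844.2 (in km·kg/m³).
e = (41.623 − 31.78) − (107449.16 − 91844.2) / 3370 = 5.21 km.

5.21 km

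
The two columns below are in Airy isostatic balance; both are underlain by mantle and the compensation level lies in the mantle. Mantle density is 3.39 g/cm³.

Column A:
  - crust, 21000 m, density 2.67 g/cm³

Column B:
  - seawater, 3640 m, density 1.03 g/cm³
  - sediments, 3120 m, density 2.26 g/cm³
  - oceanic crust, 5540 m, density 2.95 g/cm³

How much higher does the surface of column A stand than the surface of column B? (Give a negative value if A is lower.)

167 m

For any compensation level in the mantle, the mantle terms cancel and isostasy reduces to e = (Σt_A − Σt_B) − (Σ(ρt)_A − Σ(ρt)_B) / ρ_m.
Σt_A = 21000 m; Σt_B = 12300 m; Σ(ρt)_A = 56070; Σ(ρt)_B = 27143.4 (in m·g/cm³).
e = (21000 − 12300) − (56070 − 27143.4) / 3.39 = 167 m.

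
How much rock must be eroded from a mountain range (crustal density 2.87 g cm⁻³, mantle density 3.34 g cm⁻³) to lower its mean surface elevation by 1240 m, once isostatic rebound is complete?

Net drop Δ = e − u = e − e ρ_c/ρ_m = e (ρ_m − ρ_c)/ρ_m.
e = Δ ρ_m/(ρ_m − ρ_c) = 1240 m × 3.34/0.47 = 8810 m.

8810 m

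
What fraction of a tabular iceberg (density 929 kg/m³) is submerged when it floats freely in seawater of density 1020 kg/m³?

Submerged fraction = ρ_obj/ρ_fluid = 929/1020 = 91.1%.

91.1%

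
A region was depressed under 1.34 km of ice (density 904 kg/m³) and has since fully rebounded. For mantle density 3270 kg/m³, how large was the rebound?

Removing the load lets mantle flow back in; uplift u satisfies ρ_ice t = ρ_m u.
u = t ρ_ice/ρ_m = 1.34 km × 904/3270 = 0.37 km.

0.37 km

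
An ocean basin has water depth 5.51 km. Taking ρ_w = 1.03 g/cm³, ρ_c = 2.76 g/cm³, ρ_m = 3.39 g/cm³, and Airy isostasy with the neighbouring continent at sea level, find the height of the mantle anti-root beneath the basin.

15.1 km

In Airy isostatic equilibrium: replacing crust with seawater at the top is compensated by replacing crust with mantle at the base: d (ρ_c − ρ_w) = a (ρ_m − ρ_c).
a = d (ρ_c − ρ_w)/(ρ_m − ρ_c) = 5.51 km × 1.73/0.63 = 15.1 km.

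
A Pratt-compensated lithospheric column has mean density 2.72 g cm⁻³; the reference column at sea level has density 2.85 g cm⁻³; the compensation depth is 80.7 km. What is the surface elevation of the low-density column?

3.86 km

ρ_ref D = ρ (D + h) → h = D (ρ_ref − ρ)/ρ.
h = 80.7 km × (2.85 − 2.72)/2.72 = 3.86 km.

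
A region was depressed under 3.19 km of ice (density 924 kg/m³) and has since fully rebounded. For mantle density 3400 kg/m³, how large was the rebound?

0.867 km

Removing the load lets mantle flow back in; uplift u satisfies ρ_ice t = ρ_m u.
u = t ρ_ice/ρ_m = 3.19 km × 924/3400 = 0.867 km.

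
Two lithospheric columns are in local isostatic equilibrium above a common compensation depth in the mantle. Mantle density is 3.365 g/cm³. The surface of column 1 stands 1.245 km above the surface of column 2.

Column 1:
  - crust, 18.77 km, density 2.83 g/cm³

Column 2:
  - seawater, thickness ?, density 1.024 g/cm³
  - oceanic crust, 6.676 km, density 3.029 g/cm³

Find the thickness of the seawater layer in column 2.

Take the compensation level at the base of the deeper column (depth z_c below the surface of column 1) and equate Σ ρ_i t_i down to z_c; mantle fills any gap and the z_c terms cancel.
Column 1: 18.77×2.83 + (z_c − 18.77)×3.365
Column 2: 1.245×0 + x×1.024 + 6.676×3.029 + (z_c − 1.245 − 6.676 − x)×3.365
The z_c×3.365 term appears on both sides and cancels. Collect the known terms of each column as K = Σ(ρt)_known − 3.365 × (depth of known layers): K_1 = 53.1191 − 3.365×18.77 = −10.04195; K_2 = 20.221604 − 3.365×(1.245 + 6.676) = −6.432561.
Balance: K_1 = K_2 − x×(3.365 − 1.024), so x = (K_2 − K_1)/(3.365 − 1.024) = 3.60939/2.341 = 1.54 km.

1.54 km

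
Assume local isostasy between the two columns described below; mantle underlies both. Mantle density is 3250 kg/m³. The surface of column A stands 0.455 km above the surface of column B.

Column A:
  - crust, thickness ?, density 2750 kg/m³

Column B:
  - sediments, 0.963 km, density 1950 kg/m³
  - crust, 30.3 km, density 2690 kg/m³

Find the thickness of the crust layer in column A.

Take the compensation level at the base of the deeper column (depth z_c below the surface of column A) and equate Σ ρ_i t_i down to z_c; mantle fills any gap and the z_c terms cancel.
Column A: x×2750 + (z_c − 0 − x)×3250
Column B: 0.455×0 + 0.963×1950 + 30.3×2690 + (z_c − 0.455 − 31.263)×3250
The z_c×3250 term appears on both sides and cancels. Collect the known terms of each column as K = Σ(ρt)_known − 3250 × (depth of known layers): K_A = 0 − 3250×0 = 0; K_B = 83384.85 − 3250×(0.455 + 31.263) = −19698.65.
Balance: K_A − x×(3250 − 2750) = K_B, so x = (K_A − K_B)/(3250 − 2750) = 19698.7/500 = 39.4 km.

39.4 km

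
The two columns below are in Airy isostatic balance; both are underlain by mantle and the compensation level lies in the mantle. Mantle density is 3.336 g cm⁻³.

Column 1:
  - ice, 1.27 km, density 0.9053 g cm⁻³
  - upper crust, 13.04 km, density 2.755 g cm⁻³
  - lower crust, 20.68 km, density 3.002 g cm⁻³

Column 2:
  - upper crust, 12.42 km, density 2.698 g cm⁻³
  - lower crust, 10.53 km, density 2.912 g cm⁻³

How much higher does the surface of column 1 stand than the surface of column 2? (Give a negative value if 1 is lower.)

For any compensation level in the mantle, the mantle terms cancel and isostasy reduces to e = (Σt_1 − Σt_2) − (Σ(ρt)_1 − Σ(ρt)_2) / ρ_m.
Σt_1 = 34.99 km; Σt_2 = 22.95 km; Σ(ρt)_1 = 99.156291; Σ(ρt)_2 = 64.17252 (in km·g cm⁻³).
e = (34.99 − 22.95) − (99.156291 − 64.17252) / 3.336 = 1.55 km.

1.55 km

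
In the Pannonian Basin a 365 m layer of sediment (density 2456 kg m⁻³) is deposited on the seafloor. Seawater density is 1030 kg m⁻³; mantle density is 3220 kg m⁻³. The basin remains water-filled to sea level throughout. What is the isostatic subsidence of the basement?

Submarine loading: the sediment displaces seawater, and the subsidence is in turn flooded, so s (ρ_m − ρ_w) = t (ρ_sed − ρ_w).
s = 365 m × (2456 − 1030) / (3220 − 1030) = 238 m.

238 m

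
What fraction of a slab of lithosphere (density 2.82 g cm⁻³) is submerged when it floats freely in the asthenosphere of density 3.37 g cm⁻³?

83.7%

Submerged fraction = ρ_obj/ρ_fluid = 2.82/3.37 = 83.7%.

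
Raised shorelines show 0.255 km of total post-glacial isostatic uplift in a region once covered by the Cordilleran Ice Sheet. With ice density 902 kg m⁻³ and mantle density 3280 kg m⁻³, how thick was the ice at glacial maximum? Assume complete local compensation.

0.927 km

u = t ρ_ice/ρ_m → t = u ρ_m/ρ_ice = 0.255 km × 3280/902 = 0.927 km.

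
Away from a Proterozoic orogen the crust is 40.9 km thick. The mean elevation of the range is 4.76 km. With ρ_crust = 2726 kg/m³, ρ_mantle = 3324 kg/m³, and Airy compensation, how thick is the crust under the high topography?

67.4 km

Root depth r = h ρ_c / (ρ_m − ρ_c) = 4.76 km × 2726 / 598 = 21.7 km.
Total thickness = T + h + r = 40.9 km + 4.76 km + 21.7 km = 67.4 km.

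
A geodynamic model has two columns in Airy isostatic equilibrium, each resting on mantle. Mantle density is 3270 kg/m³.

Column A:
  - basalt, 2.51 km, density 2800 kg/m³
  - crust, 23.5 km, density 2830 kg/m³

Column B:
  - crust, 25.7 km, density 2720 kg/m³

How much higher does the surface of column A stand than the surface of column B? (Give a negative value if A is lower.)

For any compensation level in the mantle, the mantle terms cancel and isostasy reduces to e = (Σt_A − Σt_B) − (Σ(ρt)_A − Σ(ρt)_B) / ρ_m.
Σt_A = 26.01 km; Σt_B = 25.7 km; Σ(ρt)_A = 73533; Σ(ρt)_B = 69904 (in km·kg/m³).
e = (26.01 − 25.7) − (73533 − 69904) / 3270 = −0.8 km.

−0.8 km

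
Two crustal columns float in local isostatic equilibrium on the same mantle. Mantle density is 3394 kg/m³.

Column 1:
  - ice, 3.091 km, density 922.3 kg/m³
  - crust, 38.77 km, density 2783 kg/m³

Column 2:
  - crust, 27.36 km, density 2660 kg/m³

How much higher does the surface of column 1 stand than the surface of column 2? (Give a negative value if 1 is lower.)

3.31 km

For any compensation level in the mantle, the mantle terms cancel and isostasy reduces to e = (Σt_1 − Σt_2) − (Σ(ρt)_1 − Σ(ρt)_2) / ρ_m.
Σt_1 = 41.861 km; Σt_2 = 27.36 km; Σ(ρt)_1 = 110747.739; Σ(ρt)_2 = 72777.6 (in km·kg/m³).
e = (41.861 − 27.36) − (110747.739 − 72777.6) / 3394 = 3.31 km.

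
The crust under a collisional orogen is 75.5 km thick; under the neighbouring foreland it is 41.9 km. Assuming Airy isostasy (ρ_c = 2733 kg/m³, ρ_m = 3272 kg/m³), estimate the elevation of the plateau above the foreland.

Excess crust Δ = 75.5 km − 41.9 km = 33.6 km, split between elevation h and root r with h + r = Δ.
Airy balance ρ_c h = (ρ_m − ρ_c) r gives r = h ρ_c/(ρ_m − ρ_c), so h (1 + ρ_c/(ρ_m − ρ_c)) = Δ, i.e. h = Δ (ρ_m − ρ_c)/ρ_m.
h = 33.6 km × 539/3272 = 5.53 km.

5.53 km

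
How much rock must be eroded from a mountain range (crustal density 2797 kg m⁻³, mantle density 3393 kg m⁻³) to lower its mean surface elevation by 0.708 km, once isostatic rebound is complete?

4.03 km

Net drop Δ = e − u = e − e ρ_c/ρ_m = e (ρ_m − ρ_c)/ρ_m.
e = Δ ρ_m/(ρ_m − ρ_c) = 0.708 km × 3393/596 = 4.03 km.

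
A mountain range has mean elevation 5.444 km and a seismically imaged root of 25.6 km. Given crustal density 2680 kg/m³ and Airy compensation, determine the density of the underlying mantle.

Airy balance: ρ_c h = (ρ_m − ρ_c) r → ρ_m = ρ_c (1 + h/r).
ρ_m = 2680 × (1 + 5.444 km/25.6 km) = 3250 kg/m³.

3250 kg/m³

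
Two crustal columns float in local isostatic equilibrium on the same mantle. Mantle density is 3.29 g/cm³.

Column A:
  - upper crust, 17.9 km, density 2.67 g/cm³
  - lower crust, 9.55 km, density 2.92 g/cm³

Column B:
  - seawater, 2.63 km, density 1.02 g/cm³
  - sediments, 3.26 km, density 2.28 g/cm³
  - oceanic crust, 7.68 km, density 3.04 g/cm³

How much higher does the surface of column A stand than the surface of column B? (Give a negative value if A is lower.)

For any compensation level in the mantle, the mantle terms cancel and isostasy reduces to e = (Σt_A − Σt_B) − (Σ(ρt)_A − Σ(ρt)_B) / ρ_m.
Σt_A = 27.45 km; Σt_B = 13.57 km; Σ(ρt)_A = 75.679; Σ(ρt)_B = 33.4626 (in km·g/cm³).
e = (27.45 − 13.57) − (75.679 − 33.4626) / 3.29 = 1.05 km.

1.05 km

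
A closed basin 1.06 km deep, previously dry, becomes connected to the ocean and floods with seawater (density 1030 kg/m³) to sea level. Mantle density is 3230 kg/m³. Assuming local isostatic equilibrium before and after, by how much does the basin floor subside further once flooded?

After flooding the water column is d + s deep. Its weight must equal the weight of mantle displaced by the extra subsidence s: (d + s) ρ_w = s ρ_m.
s = d ρ_w / (ρ_m − ρ_w) = 1.06 km × 1030/(3230 − 1030) = 0.496 km.

0.496 km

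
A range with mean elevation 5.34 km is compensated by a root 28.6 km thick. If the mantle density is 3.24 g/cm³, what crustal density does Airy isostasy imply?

2.73 g/cm³

ρ_c h = (ρ_m − ρ_c) r → ρ_c (h + r) = ρ_m r → ρ_c = ρ_m r / (h + r).
ρ_c = 3.24 × 28.6 km / (5.34 km + 28.6 km) = 2.73 g/cm³.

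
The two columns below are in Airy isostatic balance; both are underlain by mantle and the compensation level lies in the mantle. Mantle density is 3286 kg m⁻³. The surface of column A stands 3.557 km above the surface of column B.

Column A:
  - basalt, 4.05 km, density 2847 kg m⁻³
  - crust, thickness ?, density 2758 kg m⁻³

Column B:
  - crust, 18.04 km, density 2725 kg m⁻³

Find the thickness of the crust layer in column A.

Take the compensation level at the base of the deeper column (depth z_c below the surface of column A) and equate Σ ρ_i t_i down to z_c; mantle fills any gap and the z_c terms cancel.
Column A: 4.05×2847 + x×2758 + (z_c − 4.05 − x)×3286
Column B: 3.557×0 + 18.04×2725 + (z_c − 3.557 − 18.04)×3286
The z_c×3286 term appears on both sides and cancels. Collect the known terms of each column as K = Σ(ρt)_known − 3286 × (depth of known layers): K_A = 11530.35 − 3286×4.05 = −1777.95; K_B = 49159 − 3286×(3.557 + 18.04) = −21808.742.
Balance: K_A − x×(3286 − 2758) = K_B, so x = (K_A − K_B)/(3286 − 2758) = 20030.8/528 = 37.9 km.

37.9 km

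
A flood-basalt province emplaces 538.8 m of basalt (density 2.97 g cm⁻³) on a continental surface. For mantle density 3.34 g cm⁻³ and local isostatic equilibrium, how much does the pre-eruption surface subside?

479 m

Subaerial loading: s = t ρ_load / ρ_m.
s = 538.8 m × 2.97/3.34 = 479 m.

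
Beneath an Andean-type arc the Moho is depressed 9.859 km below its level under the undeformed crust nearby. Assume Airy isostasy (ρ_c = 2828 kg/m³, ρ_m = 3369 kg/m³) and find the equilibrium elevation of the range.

1.89 km

In Airy isostatic equilibrium: ρ_c h = (ρ_m − ρ_c) r.
h = r (ρ_m − ρ_c) / ρ_c = 9.859 km × (3369 − 2828) / 2828 = 1.89 km.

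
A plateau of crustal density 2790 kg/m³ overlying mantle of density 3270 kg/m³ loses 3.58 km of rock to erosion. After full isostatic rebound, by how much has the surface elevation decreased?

Rebound u = e ρ_c/ρ_m = 3.58 km × 2790/3270 = 3.054 km.
Net surface drop = e − u = 3.58 km − 3.054 km = e (ρ_m − ρ_c)/ρ_m = 0.526 km.

0.526 km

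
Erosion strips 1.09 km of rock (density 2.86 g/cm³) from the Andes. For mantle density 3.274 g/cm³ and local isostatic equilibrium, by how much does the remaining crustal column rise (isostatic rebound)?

Unloading: uplift u = e ρ_c/ρ_m = 1.09 km × 2.86/3.274 = 0.952 km.

0.952 km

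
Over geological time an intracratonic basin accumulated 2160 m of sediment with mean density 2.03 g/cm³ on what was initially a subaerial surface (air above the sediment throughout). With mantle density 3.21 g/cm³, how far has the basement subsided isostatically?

1370 m

Subaerial load: s = t ρ_sed / ρ_m = 2160 m × 2.03/3.21 = 1370 m.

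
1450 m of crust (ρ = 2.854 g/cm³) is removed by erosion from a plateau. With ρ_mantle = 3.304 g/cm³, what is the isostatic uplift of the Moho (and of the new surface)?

Unloading: uplift u = e ρ_c/ρ_m = 1450 m × 2.854/3.304 = 1250 m.

1250 m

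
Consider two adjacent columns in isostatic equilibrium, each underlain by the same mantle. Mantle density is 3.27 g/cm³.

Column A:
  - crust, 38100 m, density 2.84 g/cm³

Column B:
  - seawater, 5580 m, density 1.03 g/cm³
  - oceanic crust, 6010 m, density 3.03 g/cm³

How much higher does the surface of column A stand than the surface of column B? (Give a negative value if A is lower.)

747 m

For any compensation level in the mantle, the mantle terms cancel and isostasy reduces to e = (Σt_A − Σt_B) − (Σ(ρt)_A − Σ(ρt)_B) / ρ_m.
Σt_A = 38100 m; Σt_B = 11590 m; Σ(ρt)_A = 108204; Σ(ρt)_B = 23957.7 (in m·g/cm³).
e = (38100 − 11590) − (108204 − 23957.7) / 3.27 = 747 m.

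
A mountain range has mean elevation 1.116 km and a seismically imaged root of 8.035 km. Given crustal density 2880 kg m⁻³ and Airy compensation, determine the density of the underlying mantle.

3280 kg m⁻³

Airy balance: ρ_c h = (ρ_m − ρ_c) r → ρ_m = ρ_c (1 + h/r).
ρ_m = 2880 × (1 + 1.116 km/8.035 km) = 3280 kg m⁻³.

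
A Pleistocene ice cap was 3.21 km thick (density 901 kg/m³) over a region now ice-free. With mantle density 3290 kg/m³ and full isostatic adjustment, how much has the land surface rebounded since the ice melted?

Removing the load lets mantle flow back in; uplift u satisfies ρ_ice t = ρ_m u.
u = t ρ_ice/ρ_m = 3.21 km × 901/3290 = 0.879 km.

0.879 km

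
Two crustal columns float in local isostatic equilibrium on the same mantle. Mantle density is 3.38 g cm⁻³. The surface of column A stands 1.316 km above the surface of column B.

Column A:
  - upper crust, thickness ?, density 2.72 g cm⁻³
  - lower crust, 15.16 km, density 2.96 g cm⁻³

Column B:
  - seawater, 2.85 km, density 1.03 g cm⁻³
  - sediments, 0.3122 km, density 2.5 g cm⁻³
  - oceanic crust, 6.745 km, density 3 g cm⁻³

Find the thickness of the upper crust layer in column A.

Take the compensation level at the base of the deeper column (depth z_c below the surface of column A) and equate Σ ρ_i t_i down to z_c; mantle fills any gap and the z_c terms cancel.
Column A: x×2.72 + 15.16×2.96 + (z_c − 15.16 − x)×3.38
Column B: 1.316×0 + 2.85×1.03 + 0.3122×2.5 + 6.745×3 + (z_c − 1.316 − 9.9072)×3.38
The z_c×3.38 term appears on both sides and cancels. Collect the known terms of each column as K = Σ(ρt)_known − 3.38 × (depth of known layers): K_A = 44.8736 − 3.38×15.16 = −6.3672; K_B = 23.951 − 3.38×(1.316 + 9.9072) = −13.983416.
Balance: K_A − x×(3.38 − 2.72) = K_B, so x = (K_A − K_B)/(3.38 − 2.72) = 7.61622/0.66 = 11.5 km.

11.5 km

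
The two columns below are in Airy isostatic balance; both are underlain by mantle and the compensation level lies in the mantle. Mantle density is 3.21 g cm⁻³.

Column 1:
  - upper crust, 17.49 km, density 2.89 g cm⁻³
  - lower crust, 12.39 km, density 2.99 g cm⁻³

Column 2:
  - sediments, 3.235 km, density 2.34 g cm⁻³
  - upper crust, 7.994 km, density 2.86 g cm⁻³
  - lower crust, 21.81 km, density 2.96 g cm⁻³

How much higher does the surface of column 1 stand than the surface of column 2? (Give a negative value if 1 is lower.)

−0.854 km

For any compensation level in the mantle, the mantle terms cancel and isostasy reduces to e = (Σt_1 − Σt_2) − (Σ(ρt)_1 − Σ(ρt)_2) / ρ_m.
Σt_1 = 29.88 km; Σt_2 = 33.039 km; Σ(ρt)_1 = 87.5922; Σ(ρt)_2 = 94.99034 (in km·g cm⁻³).
e = (29.88 − 33.039) − (87.5922 − 94.99034) / 3.21 = −0.854 km.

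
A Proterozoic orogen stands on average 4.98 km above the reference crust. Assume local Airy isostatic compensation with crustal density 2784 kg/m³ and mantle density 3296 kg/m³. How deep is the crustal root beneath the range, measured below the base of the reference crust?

27.1 km

Isostatic balance requires: the weight of the topography is balanced by the buoyancy of the root, ρ_c h = (ρ_m − ρ_c) r.
r = h · ρ_c / (ρ_m − ρ_c) = 4.98 km × 2784 / (3296 − 2784) = 27.1 km.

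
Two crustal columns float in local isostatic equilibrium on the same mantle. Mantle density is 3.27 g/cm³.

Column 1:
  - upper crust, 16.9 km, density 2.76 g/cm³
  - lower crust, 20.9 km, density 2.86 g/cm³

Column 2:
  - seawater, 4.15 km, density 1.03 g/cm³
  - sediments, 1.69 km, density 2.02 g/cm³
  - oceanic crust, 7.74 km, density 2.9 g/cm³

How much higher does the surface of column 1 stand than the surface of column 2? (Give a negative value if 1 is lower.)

For any compensation level in the mantle, the mantle terms cancel and isostasy reduces to e = (Σt_1 − Σt_2) − (Σ(ρt)_1 − Σ(ρt)_2) / ρ_m.
Σt_1 = 37.8 km; Σt_2 = 13.58 km; Σ(ρt)_1 = 106.418; Σ(ρt)_2 = 30.1343 (in km·g/cm³).
e = (37.8 − 13.58) − (106.418 − 30.1343) / 3.27 = 0.892 km.

0.892 km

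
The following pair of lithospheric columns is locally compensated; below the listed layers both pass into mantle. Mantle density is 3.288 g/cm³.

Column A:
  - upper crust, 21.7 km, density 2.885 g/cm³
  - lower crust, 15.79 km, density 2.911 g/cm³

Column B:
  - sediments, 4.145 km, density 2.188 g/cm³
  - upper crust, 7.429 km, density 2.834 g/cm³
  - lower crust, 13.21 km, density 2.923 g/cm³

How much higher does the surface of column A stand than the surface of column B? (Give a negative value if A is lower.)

0.591 km

For any compensation level in the mantle, the mantle terms cancel and isostasy reduces to e = (Σt_A − Σt_B) − (Σ(ρt)_A − Σ(ρt)_B) / ρ_m.
Σt_A = 37.49 km; Σt_B = 24.784 km; Σ(ρt)_A = 108.56919; Σ(ρt)_B = 68.735876 (in km·g/cm³).
e = (37.49 − 24.784) − (108.56919 − 68.735876) / 3.288 = 0.591 km.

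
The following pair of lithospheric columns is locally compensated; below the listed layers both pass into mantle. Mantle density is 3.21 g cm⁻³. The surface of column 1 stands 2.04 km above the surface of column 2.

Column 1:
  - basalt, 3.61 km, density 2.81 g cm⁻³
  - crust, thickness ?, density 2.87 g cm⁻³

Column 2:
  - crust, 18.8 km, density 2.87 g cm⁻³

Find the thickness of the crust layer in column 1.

Take the compensation level at the base of the deeper column (depth z_c below the surface of column 1) and equate Σ ρ_i t_i down to z_c; mantle fills any gap and the z_c terms cancel.
Column 1: 3.61×2.81 + x×2.87 + (z_c − 3.61 − x)×3.21
Column 2: 2.04×0 + 18.8×2.87 + (z_c − 2.04 − 18.8)×3.21
The z_c×3.21 term appears on both sides and cancels. Collect the known terms of each column as K = Σ(ρt)_known − 3.21 × (depth of known layers): K_1 = 10.1441 − 3.21×3.61 = −1.444; K_2 = 53.956 − 3.21×(2.04 + 18.8) = −12.9404.
Balance: K_1 − x×(3.21 − 2.87) = K_2, so x = (K_1 − K_2)/(3.21 − 2.87) = 11.4964/0.34 = 33.8 km.

33.8 km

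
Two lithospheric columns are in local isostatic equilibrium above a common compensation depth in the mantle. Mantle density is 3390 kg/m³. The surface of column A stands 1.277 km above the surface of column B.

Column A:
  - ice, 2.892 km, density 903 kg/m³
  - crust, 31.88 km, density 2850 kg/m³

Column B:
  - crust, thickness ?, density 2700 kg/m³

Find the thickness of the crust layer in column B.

Take the compensation level at the base of the deeper column (depth z_c below the surface of column A) and equate Σ ρ_i t_i down to z_c; mantle fills any gap and the z_c terms cancel.
Column A: 2.892×903 + 31.88×2850 + (z_c − 34.772)×3390
Column B: 1.277×0 + x×2700 + (z_c − 1.277 − 0 − x)×3390
The z_c×3390 term appears on both sides and cancels. Collect the known terms of each column as K = Σ(ρt)_known − 3390 × (depth of known layers): K_A = 93469.476 − 3390×34.772 = −24407.604; K_B = 0 − 3390×(1.277 + 0) = −4329.03.
Balance: K_A = K_B − x×(3390 − 2700), so x = (K_B − K_A)/(3390 − 2700) = 20078.6/690 = 29.1 km.

29.1 km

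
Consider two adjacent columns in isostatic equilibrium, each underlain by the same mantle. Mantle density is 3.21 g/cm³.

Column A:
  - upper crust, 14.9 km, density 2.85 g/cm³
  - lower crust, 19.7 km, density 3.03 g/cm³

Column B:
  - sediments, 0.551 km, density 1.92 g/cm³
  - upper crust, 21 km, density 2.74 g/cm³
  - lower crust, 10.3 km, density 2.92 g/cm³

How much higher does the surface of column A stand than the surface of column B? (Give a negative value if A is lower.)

−1.45 km

For any compensation level in the mantle, the mantle terms cancel and isostasy reduces to e = (Σt_A − Σt_B) − (Σ(ρt)_A − Σ(ρt)_B) / ρ_m.
Σt_A = 34.6 km; Σt_B = 31.851 km; Σ(ρt)_A = 102.156; Σ(ρt)_B = 88.67392 (in km·g/cm³).
e = (34.6 − 31.851) − (102.156 − 88.67392) / 3.21 = −1.45 km.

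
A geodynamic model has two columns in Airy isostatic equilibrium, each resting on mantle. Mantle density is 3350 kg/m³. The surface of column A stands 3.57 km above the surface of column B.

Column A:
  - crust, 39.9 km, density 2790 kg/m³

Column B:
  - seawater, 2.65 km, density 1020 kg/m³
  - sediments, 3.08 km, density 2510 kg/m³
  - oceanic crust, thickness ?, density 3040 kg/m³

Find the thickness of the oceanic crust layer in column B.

5.23 km

Take the compensation level at the base of the deeper column (depth z_c below the surface of column A) and equate Σ ρ_i t_i down to z_c; mantle fills any gap and the z_c terms cancel.
Column A: 39.9×2790 + (z_c − 39.9)×3350
Column B: 3.57×0 + 2.65×1020 + 3.08×2510 + x×3040 + (z_c − 3.57 − 5.73 − x)×3350
The z_c×3350 term appears on both sides and cancels. Collect the known terms of each column as K = Σ(ρt)_known − 3350 × (depth of known layers): K_A = 111321 − 3350×39.9 = −22344; K_B = 10433.8 − 3350×(3.57 + 5.73) = −20721.2.
Balance: K_A = K_B − x×(3350 − 3040), so x = (K_B − K_A)/(3350 − 3040) = 1622.8/310 = 5.23 km.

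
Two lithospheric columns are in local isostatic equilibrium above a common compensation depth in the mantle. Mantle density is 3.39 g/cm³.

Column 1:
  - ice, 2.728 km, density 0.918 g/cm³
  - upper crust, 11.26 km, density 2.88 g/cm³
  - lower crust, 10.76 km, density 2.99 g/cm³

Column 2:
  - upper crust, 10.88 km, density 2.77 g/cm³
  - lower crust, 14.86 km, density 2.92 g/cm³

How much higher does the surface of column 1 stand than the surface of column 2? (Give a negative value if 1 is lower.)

0.903 km

For any compensation level in the mantle, the mantle terms cancel and isostasy reduces to e = (Σt_1 − Σt_2) − (Σ(ρt)_1 − Σ(ρt)_2) / ρ_m.
Σt_1 = 24.748 km; Σt_2 = 25.74 km; Σ(ρt)_1 = 67.105504; Σ(ρt)_2 = 73.5288 (in km·g/cm³).
e = (24.748 − 25.74) − (67.105504 − 73.5288) / 3.39 = 0.903 km.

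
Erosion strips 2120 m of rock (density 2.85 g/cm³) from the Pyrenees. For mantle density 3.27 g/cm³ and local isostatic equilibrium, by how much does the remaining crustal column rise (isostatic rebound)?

1850 m

Unloading: uplift u = e ρ_c/ρ_m = 2120 m × 2.85/3.27 = 1850 m.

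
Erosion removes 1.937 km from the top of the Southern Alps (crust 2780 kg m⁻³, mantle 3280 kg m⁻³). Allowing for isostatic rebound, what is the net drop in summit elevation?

Rebound u = e ρ_c/ρ_m = 1.937 km × 2780/3280 = 1.642 km.
Net surface drop = e − u = 1.937 km − 1.642 km = e (ρ_m − ρ_c)/ρ_m = 0.295 km.

0.295 km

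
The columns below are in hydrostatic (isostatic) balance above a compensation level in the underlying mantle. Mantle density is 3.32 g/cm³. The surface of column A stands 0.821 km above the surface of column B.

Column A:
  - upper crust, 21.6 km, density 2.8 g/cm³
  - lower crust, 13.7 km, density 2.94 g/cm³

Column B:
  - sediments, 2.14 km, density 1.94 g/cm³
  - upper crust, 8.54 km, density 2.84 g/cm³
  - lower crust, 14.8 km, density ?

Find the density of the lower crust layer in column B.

Take the compensation level at the base of the deeper column (depth z_c below the surface of column A) and equate Σ ρ_i t_i down to z_c; mantle fills any gap and the z_c terms cancel.
Column A: 21.6×2.8 + 13.7×2.94 + (z_c − 35.3)×3.32
Column B: 0.821×0 + 2.14×1.94 + 8.54×2.84 + 14.8×ρ + (z_c − 0.821 − 25.48)×3.32
The z_c×3.32 term appears on both sides and cancels. Collect the known terms of each column as K = Σ(ρt)_known − 3.32 × (depth of known layers): K_A = 100.758 − 3.32×35.3 = −16.438; K_B = 28.4052 − 3.32×(0.821 + 25.48) = −58.91412.
Balance: K_A = K_B + 14.8×ρ, so ρ = (K_A − K_B)/14.8 = 42.4761/14.8 = 2.87 g/cm³.

2.87 g/cm³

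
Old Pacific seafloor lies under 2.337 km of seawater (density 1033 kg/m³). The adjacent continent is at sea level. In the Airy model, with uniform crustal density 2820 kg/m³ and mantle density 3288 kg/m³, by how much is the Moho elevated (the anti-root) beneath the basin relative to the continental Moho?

Balancing pressure at the compensation depth: replacing crust with seawater at the top is compensated by replacing crust with mantle at the base: d (ρ_c − ρ_w) = a (ρ_m − ρ_c).
a = d (ρ_c − ρ_w)/(ρ_m − ρ_c) = 2.337 km × 1787/468 = 8.92 km.

8.92 km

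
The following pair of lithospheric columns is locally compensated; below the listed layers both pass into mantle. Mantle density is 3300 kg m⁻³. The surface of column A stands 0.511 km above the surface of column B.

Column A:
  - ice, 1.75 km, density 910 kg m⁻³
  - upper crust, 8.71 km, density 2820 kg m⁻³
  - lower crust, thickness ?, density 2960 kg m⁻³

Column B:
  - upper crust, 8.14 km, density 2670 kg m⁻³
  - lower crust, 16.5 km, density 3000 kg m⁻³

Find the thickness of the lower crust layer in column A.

Take the compensation level at the base of the deeper column (depth z_c below the surface of column A) and equate Σ ρ_i t_i down to z_c; mantle fills any gap and the z_c terms cancel.
Column A: 1.75×910 + 8.71×2820 + x×2960 + (z_c − 10.46 − x)×3300
Column B: 0.511×0 + 8.14×2670 + 16.5×3000 + (z_c − 0.511 − 24.64)×3300
The z_c×3300 term appears on both sides and cancels. Collect the known terms of each column as K = Σ(ρt)_known − 3300 × (depth of known layers): K_A = 26154.7 − 3300×10.46 = −8363.3; K_B = 71233.8 − 3300×(0.511 + 24.64) = −11764.5.
Balance: K_A − x×(3300 − 2960) = K_B, so x = (K_A − K_B)/(3300 − 2960) = 3401.2/340 = 10 km.

10 km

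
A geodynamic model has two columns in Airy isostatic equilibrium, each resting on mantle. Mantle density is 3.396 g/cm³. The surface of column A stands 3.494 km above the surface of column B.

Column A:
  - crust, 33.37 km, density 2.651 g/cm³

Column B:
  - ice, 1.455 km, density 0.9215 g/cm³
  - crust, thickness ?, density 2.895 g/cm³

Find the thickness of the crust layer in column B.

Take the compensation level at the base of the deeper column (depth z_c below the surface of column A) and equate Σ ρ_i t_i down to z_c; mantle fills any gap and the z_c terms cancel.
Column A: 33.37×2.651 + (z_c − 33.37)×3.396
Column B: 3.494×0 + 1.455×0.9215 + x×2.895 + (z_c − 3.494 − 1.455 − x)×3.396
The z_c×3.396 term appears on both sides and cancels. Collect the known terms of each column as K = Σ(ρt)_known − 3.396 × (depth of known layers): K_A = 88.46387 − 3.396×33.37 = −24.86065; K_B = 1.3407825 − 3.396×(3.494 + 1.455) = −15.4660215.
Balance: K_A = K_B − x×(3.396 − 2.895), so x = (K_B − K_A)/(3.396 − 2.895) = 9.39463/0.501 = 18.8 km.

18.8 km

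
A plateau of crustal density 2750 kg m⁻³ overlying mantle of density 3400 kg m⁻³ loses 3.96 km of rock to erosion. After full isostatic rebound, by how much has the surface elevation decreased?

Rebound u = e ρ_c/ρ_m = 3.96 km × 2750/3400 = 3.203 km.
Net surface drop = e − u = 3.96 km − 3.203 km = e (ρ_m − ρ_c)/ρ_m = 0.757 km.

0.757 km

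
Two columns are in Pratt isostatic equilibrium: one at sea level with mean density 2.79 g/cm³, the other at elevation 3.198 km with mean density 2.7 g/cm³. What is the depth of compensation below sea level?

95.9 km

ρ_ref D = ρ (D + h) → D (ρ_ref − ρ) = ρ h.
D = ρ h/(ρ_ref − ρ) = 2.7 × 3.198 km/(2.79 − 2.7) = 95.9 km.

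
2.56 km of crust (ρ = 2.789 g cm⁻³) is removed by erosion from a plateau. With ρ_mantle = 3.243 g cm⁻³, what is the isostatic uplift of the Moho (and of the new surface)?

Unloading: uplift u = e ρ_c/ρ_m = 2.56 km × 2.789/3.243 = 2.2 km.

2.2 km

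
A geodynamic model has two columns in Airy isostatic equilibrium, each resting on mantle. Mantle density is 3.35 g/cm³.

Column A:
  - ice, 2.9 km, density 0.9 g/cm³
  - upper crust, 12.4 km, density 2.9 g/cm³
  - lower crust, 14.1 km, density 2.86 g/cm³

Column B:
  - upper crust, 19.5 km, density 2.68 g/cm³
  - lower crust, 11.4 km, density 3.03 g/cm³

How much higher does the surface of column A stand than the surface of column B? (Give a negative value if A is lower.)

0.86 km

For any compensation level in the mantle, the mantle terms cancel and isostasy reduces to e = (Σt_A − Σt_B) − (Σ(ρt)_A − Σ(ρt)_B) / ρ_m.
Σt_A = 29.4 km; Σt_B = 30.9 km; Σ(ρt)_A = 78.896; Σ(ρt)_B = 86.802 (in km·g/cm³).
e = (29.4 − 30.9) − (78.896 − 86.802) / 3.35 = 0.86 km.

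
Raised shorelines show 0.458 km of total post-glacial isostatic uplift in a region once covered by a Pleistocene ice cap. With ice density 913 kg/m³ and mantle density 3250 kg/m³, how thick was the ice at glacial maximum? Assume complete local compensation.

1.63 km

u = t ρ_ice/ρ_m → t = u ρ_m/ρ_ice = 0.458 km × 3250/913 = 1.63 km.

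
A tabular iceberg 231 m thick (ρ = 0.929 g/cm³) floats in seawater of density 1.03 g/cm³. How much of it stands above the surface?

22.7 m

Floating equilibrium: submerged depth d = t ρ_obj/ρ_fluid = 231 m × 0.929/1.03 = 208.3 m.
Freeboard = t − d = 231 m − 208.3 m = 22.7 m.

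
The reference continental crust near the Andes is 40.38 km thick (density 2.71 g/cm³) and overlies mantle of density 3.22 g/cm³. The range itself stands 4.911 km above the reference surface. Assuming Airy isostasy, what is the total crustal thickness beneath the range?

71.4 km

Root depth r = h ρ_c / (ρ_m − ρ_c) = 4.911 km × 2.71 / 0.51 = 26.1 km.
Total thickness = T + h + r = 40.38 km + 4.911 km + 26.1 km = 71.4 km.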